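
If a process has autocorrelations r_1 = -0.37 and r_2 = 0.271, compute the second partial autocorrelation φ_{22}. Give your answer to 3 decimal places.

0.155

φ_{22} = (r_2 − r_1²) / (1 − r_1²)
r_1² = (-0.37)² = 0.1369
Numerator = 0.271 − 0.1369 = 0.1341; denominator = 1 − 0.1369 = 0.8631
φ_{22} = 0.1341 / 0.8631 = 0.155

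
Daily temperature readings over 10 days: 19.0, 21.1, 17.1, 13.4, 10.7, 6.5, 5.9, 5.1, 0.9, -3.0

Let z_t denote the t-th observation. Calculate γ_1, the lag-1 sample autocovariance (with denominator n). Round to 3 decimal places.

Mean z̄ = (19.0 + 21.1 + 17.1 + 13.4 + 10.7 + 6.5 + 5.9 + 5.1 + 0.9 − 3.0)/10 = 9.6700
Σ_{t=1}^{9}(z_t−z̄)(z_{t+1}−z̄) = 400.2321
γ_1 = 400.2321 / 10 = 40.023

40.023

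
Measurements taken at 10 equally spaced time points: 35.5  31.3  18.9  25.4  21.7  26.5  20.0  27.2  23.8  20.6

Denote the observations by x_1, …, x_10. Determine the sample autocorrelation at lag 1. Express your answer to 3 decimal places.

Mean x̄ = (35.5 + 31.3 + 18.9 + 25.4 + 21.7 + 26.5 + 20.0 + 27.2 + 23.8 + 20.6)/10 = 25.0900
Numerator Σ_{t=1}^{9}(x_t−x̄)(x_{t+1}−x̄) = 3.6099
Denominator Σ(x_t−x̄)² = 251.0090
r_1 = 3.6099 / 251.0090 = 0.014

0.014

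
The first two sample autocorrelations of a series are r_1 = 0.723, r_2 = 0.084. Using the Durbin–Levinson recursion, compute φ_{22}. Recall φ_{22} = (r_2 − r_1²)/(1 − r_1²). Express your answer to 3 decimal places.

-0.919

φ_{22} = (r_2 − r_1²) / (1 − r_1²)
r_1² = (0.723)² = 0.522729
Numerator = 0.084 − 0.5227 = -0.4387; denominator = 1 − 0.5227 = 0.4773
φ_{22} = -0.4387 / 0.4773 = -0.919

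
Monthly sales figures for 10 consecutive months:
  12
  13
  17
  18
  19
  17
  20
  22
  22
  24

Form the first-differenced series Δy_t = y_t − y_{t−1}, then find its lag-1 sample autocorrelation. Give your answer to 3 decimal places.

First differences Δy: 1, 4, 1, 1, -2, 3, 2, 0, 2
Mean of differences = 1.3333
Numerator Σ(Δy_t−Δȳ)(Δy_{t+1}−Δȳ) = -6.7778
Denominator Σ(Δy_t−Δȳ)² = 24.0000
r_1(Δy) = -6.7778 / 24.0000 = -0.282

-0.282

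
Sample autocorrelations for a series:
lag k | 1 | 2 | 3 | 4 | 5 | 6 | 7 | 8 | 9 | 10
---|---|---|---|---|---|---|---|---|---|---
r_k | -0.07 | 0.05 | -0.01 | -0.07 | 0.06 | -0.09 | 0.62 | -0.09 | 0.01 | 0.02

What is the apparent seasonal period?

7

The largest autocorrelation is r_7 = 0.62; the remaining lags stay at or below 0.06.
The dominant spike at lag 7 indicates a seasonal period of 7.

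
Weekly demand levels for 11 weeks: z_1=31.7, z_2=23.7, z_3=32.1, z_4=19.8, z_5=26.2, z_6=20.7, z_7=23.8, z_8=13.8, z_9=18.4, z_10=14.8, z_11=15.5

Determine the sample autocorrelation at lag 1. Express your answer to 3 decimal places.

Mean z̄ = (31.7 + 23.7 + 32.1 + 19.8 + 26.2 + 20.7 + 23.8 + 13.8 + 18.4 + 14.8 + 15.5)/11 = 21.8636
Numerator Σ_{t=1}^{10}(z_t−z̄)(z_{t+1}−z̄) = 81.2205
Denominator Σ(z_t−z̄)² = 400.4855
r_1 = 81.2205 / 400.4855 = 0.203

0.203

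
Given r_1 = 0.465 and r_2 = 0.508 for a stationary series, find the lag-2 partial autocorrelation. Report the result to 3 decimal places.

φ_{22} = (r_2 − r_1²) / (1 − r_1²)
r_1² = (0.465)² = 0.216225
Numerator = 0.508 − 0.2162 = 0.2918; denominator = 1 − 0.2162 = 0.7838
φ_{22} = 0.2918 / 0.7838 = 0.372

0.372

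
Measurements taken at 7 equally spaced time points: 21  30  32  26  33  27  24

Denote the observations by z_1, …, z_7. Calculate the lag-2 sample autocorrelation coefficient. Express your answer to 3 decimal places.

-0.241

Mean z̄ = (21 + 30 + 32 + 26 + 33 + 27 + 24)/7 = 27.5714
Numerator Σ_{t=1}^{5}(z_t−z̄)(z_{t+2}−z̄) = -27.3673
Denominator Σ(z_t−z̄)² = 113.7143
r_2 = -27.3673 / 113.7143 = -0.241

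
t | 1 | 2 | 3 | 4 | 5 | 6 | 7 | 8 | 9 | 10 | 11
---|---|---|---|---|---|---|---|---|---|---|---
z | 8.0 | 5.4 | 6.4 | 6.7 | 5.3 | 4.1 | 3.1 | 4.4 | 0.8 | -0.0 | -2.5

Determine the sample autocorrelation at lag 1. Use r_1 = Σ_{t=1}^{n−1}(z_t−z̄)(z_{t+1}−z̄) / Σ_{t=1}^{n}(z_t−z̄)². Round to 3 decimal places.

0.552

Mean z̄ = (8.0 + 5.4 + 6.4 + 6.7 + 5.3 + 4.1 + 3.1 + 4.4 + 0.8 − 0.0 − 2.5)/11 = 3.7909
Numerator Σ_{t=1}^{10}(z_t−z̄)(z_{t+1}−z̄) = 56.1481
Denominator Σ(z_t−z̄)² = 101.6891
r_1 = 56.1481 / 101.6891 = 0.552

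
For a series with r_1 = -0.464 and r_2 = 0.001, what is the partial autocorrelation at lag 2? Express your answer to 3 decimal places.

φ_{22} = (r_2 − r_1²) / (1 − r_1²)
r_1² = (-0.464)² = 0.215296
Numerator = 0.001 − 0.2153 = -0.2143; denominator = 1 − 0.2153 = 0.7847
φ_{22} = -0.2143 / 0.7847 = -0.273

-0.273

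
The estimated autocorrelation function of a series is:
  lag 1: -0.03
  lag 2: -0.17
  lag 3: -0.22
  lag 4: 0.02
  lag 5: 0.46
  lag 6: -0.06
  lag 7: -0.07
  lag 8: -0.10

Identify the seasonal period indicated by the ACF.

The largest autocorrelation is r_5 = 0.46; the remaining lags stay at or below 0.02.
The dominant spike at lag 5 indicates a seasonal period of 5.

5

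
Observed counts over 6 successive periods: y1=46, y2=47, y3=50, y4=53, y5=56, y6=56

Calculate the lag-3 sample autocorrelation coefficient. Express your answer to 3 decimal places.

-0.371

Mean ȳ = (46 + 47 + 50 + 53 + 56 + 56)/6 = 51.3333
Numerator Σ_{t=1}^{3}(y_t−ȳ)(y_{t+3}−ȳ) = -35.3333
Denominator Σ(y_t−ȳ)² = 95.3333
r_3 = -35.3333 / 95.3333 = -0.371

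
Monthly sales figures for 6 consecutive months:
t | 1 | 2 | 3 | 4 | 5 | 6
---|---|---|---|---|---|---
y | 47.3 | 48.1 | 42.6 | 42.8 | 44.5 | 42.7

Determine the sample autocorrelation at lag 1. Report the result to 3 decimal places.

0.212

Mean ȳ = (47.3 + 48.1 + 42.6 + 42.8 + 44.5 + 42.7)/6 = 44.6667
Deviations from mean: 2.6333, 3.4333, -2.0667, -1.8667, -0.1667, -1.9667
Σ(y_t−ȳ)(y_{t+1}−ȳ) = (9.0411) + (-7.0956) + (3.8578) + (0.3111) + (0.3278) = 6.4422
Denominator Σ(y_t−ȳ)² = 30.3733
r_1 = 6.4422 / 30.3733 = 0.212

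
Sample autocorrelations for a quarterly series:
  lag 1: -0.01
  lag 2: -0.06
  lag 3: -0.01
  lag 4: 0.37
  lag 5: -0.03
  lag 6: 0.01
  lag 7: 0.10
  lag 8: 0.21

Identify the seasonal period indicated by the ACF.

The largest autocorrelation is r_4 = 0.37, with a weaker echo at lag 8 (0.21); the remaining lags stay at or below 0.10.
The dominant spike at lag 4 indicates a seasonal period of 4.

4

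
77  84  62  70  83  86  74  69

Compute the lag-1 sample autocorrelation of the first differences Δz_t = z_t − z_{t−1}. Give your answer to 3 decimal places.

First differences Δz: 7, -22, 8, 13, 3, -12, -5
Mean of differences = -1.1429
Numerator Σ(Δz_t−Δz̄)(Δz_{t+1}−Δz̄) = -175.7347
Denominator Σ(Δz_t−Δz̄)² = 934.8571
r_1(Δz) = -175.7347 / 934.8571 = -0.188

-0.188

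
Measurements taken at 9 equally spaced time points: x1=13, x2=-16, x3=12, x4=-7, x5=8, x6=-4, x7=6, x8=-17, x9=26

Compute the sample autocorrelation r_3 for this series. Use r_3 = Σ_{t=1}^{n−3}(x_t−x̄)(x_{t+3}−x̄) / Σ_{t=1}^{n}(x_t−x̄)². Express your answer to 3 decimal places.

Mean x̄ = (13 − 16 + 12 − 7 + 8 − 4 + 6 − 17 + 26)/9 = 2.3333
Σ(x_t−x̄)(x_{t+3}−x̄) = (-99.5556) + (-103.8889) + (-61.2222) + (-34.2222) + (-109.5556) + (-149.8889) = -558.3333
Denominator Σ(x_t−x̄)² = 1650.0000
r_3 = -558.3333 / 1650.0000 = -0.338

-0.338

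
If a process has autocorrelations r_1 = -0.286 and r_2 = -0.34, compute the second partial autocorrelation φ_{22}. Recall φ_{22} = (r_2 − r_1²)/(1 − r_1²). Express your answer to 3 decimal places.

-0.459

φ_{22} = (r_2 − r_1²) / (1 − r_1²)
r_1² = (-0.286)² = 0.081796
Numerator = -0.34 − 0.0818 = -0.4218; denominator = 1 − 0.0818 = 0.9182
φ_{22} = -0.4218 / 0.9182 = -0.459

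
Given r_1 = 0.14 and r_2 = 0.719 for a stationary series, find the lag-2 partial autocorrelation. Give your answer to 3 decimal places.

φ_{22} = (r_2 − r_1²) / (1 − r_1²)
r_1² = (0.14)² = 0.0196
Numerator = 0.719 − 0.0196 = 0.6994; denominator = 1 − 0.0196 = 0.9804
φ_{22} = 0.6994 / 0.9804 = 0.713

0.713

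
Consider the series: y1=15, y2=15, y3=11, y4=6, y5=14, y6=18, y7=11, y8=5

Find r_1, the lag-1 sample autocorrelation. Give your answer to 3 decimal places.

Mean ȳ = (15 + 15 + 11 + 6 + 14 + 18 + 11 + 5)/8 = 11.8750
Numerator Σ_{t=1}^{7}(y_t−ȳ)(y_{t+1}−ȳ) = 13.3594
Denominator Σ(y_t−ȳ)² = 144.8750
r_1 = 13.3594 / 144.8750 = 0.092

0.092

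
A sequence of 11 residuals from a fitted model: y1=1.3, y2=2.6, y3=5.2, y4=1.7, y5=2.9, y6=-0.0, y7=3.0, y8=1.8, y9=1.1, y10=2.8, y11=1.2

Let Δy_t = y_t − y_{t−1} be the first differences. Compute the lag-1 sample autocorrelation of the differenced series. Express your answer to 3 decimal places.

-0.613

First differences Δy: 1.3, 2.6, -3.5, 1.2, -2.9, 3.0, -1.2, -0.7, 1.7, -1.6
Mean of differences = -0.0100
Numerator Σ(Δy_t−Δȳ)(Δy_{t+1}−Δȳ) = -28.7681
Denominator Σ(Δy_t−Δȳ)² = 46.9290
r_1(Δy) = -28.7681 / 46.9290 = -0.613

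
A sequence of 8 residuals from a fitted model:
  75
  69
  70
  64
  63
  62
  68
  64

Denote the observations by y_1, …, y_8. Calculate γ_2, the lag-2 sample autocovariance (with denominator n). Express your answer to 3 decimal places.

3.855

Mean ȳ = (75 + 69 + 70 + 64 + 63 + 62 + 68 + 64)/8 = 66.8750
Σ_{t=1}^{6}(y_t−ȳ)(y_{t+2}−ȳ) = 30.8438
γ_2 = 30.8438 / 8 = 3.855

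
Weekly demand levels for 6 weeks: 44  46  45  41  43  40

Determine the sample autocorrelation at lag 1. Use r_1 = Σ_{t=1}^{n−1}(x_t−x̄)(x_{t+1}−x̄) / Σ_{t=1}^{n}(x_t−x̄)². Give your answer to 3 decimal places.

Mean x̄ = (44 + 46 + 45 + 41 + 43 + 40)/6 = 43.1667
Deviations from mean: 0.8333, 2.8333, 1.8333, -2.1667, -0.1667, -3.1667
Numerator Σ_{t=1}^{5}(x_t−x̄)(x_{t+1}−x̄) = 4.4722
Denominator Σ(x_t−x̄)² = 26.8333
r_1 = 4.4722 / 26.8333 = 0.167

0.167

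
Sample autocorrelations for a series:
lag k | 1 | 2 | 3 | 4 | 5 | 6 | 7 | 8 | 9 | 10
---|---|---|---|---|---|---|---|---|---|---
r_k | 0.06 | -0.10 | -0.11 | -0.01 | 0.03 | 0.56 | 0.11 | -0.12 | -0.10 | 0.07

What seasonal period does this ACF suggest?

The largest autocorrelation is r_6 = 0.56; the remaining lags stay at or below 0.11.
The dominant spike at lag 6 indicates a seasonal period of 6.

6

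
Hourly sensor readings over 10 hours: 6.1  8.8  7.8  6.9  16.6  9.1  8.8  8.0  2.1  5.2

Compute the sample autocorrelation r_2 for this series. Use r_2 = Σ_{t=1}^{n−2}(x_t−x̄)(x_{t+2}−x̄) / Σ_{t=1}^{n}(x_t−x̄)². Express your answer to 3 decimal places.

Mean x̄ = (6.1 + 8.8 + 7.8 + 6.9 + 16.6 + 9.1 + 8.8 + 8.0 + 2.1 + 5.2)/10 = 7.9400
Numerator Σ_{t=1}^{8}(x_t−x̄)(x_{t+2}−x̄) = -0.7252
Denominator Σ(x_t−x̄)² = 123.9240
r_2 = -0.7252 / 123.9240 = -0.006

-0.006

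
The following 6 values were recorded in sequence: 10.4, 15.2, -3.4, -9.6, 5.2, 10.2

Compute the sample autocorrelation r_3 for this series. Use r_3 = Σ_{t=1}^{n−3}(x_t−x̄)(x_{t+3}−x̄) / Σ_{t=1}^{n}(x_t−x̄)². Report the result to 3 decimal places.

Mean x̄ = (10.4 + 15.2 − 3.4 − 9.6 + 5.2 + 10.2)/6 = 4.6667
Σ(x_t−x̄)(x_{t+3}−x̄) = (-81.7956) + (5.6178) + (-44.6356) = -120.8133
Denominator Σ(x_t−x̄)² = 443.3333
r_3 = -120.8133 / 443.3333 = -0.273

-0.273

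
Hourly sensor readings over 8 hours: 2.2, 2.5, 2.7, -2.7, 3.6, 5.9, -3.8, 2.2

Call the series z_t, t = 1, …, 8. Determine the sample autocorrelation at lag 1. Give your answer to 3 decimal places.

Mean z̄ = (2.2 + 2.5 + 2.7 − 2.7 + 3.6 + 5.9 − 3.8 + 2.2)/8 = 1.5750
Deviations from mean: 0.6250, 0.9250, 1.1250, -4.2750, 2.0250, 4.3250, -5.3750, 0.6250
Σ(z_t−z̄)(z_{t+1}−z̄) = (0.5781) + (1.0406) + (-4.8094) + (-8.6569) + (8.7581) + (-23.2469) + (-3.3594) = -29.6956
Denominator Σ(z_t−z̄)² = 72.8750
r_1 = -29.6956 / 72.8750 = -0.407

-0.407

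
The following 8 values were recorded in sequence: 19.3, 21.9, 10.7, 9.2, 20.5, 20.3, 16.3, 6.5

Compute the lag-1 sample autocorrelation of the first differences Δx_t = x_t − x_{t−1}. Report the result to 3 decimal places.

-0.015

First differences Δx: 2.6, -11.2, -1.5, 11.3, -0.2, -4.0, -9.8
Mean of differences = -1.8286
Numerator Σ(Δx_t−Δx̄)(Δx_{t+1}−Δx̄) = -5.1137
Denominator Σ(Δx_t−Δx̄)² = 350.8143
r_1(Δx) = -5.1137 / 350.8143 = -0.015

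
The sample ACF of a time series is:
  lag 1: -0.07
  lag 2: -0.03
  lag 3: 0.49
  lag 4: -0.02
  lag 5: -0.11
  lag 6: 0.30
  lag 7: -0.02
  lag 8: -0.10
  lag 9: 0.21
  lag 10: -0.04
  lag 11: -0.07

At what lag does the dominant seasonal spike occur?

3

The largest autocorrelation is r_3 = 0.49, with weaker echoes at lags 6 (0.30) and 9 (0.21); the remaining lags stay at or below -0.02.
The dominant spike at lag 3 indicates a seasonal period of 3.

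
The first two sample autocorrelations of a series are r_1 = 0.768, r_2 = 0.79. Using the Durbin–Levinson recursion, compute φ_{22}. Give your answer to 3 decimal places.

0.488

φ_{22} = (r_2 − r_1²) / (1 − r_1²)
r_1² = (0.768)² = 0.589824
Numerator = 0.79 − 0.5898 = 0.2002; denominator = 1 − 0.5898 = 0.4102
φ_{22} = 0.2002 / 0.4102 = 0.488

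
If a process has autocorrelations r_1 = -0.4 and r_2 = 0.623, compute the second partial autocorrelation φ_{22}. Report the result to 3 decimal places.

0.551

φ_{22} = (r_2 − r_1²) / (1 − r_1²)
r_1² = (-0.4)² = 0.16
Numerator = 0.623 − 0.1600 = 0.4630; denominator = 1 − 0.1600 = 0.8400
φ_{22} = 0.4630 / 0.8400 = 0.551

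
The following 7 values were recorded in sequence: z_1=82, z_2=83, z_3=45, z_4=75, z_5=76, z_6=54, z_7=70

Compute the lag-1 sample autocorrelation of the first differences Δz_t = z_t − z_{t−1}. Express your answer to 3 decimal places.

-0.517

First differences Δz: 1, -38, 30, 1, -22, 16
Mean of differences = -2.0000
Numerator Σ(Δz_t−Δz̄)(Δz_{t+1}−Δz̄) = -1584.0000
Denominator Σ(Δz_t−Δz̄)² = 3062.0000
r_1(Δz) = -1584.0000 / 3062.0000 = -0.517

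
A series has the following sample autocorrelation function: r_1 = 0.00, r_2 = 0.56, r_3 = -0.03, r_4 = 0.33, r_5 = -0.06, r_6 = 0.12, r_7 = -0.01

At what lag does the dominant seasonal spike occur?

The largest autocorrelation is r_2 = 0.56, with a weaker echo at lag 4 (0.33); the remaining lags stay at or below 0.12.
The dominant spike at lag 2 indicates a seasonal period of 2.

2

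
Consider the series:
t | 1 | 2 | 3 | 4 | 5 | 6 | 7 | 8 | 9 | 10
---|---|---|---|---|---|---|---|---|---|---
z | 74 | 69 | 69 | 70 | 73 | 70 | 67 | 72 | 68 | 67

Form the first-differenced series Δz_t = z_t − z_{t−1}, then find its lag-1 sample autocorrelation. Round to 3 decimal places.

First differences Δz: -5, 0, 1, 3, -3, -3, 5, -4, -1
Mean of differences = -0.7778
Numerator Σ(Δz_t−Δz̄)(Δz_{t+1}−Δz̄) = -29.3827
Denominator Σ(Δz_t−Δz̄)² = 89.5556
r_1(Δz) = -29.3827 / 89.5556 = -0.328

-0.328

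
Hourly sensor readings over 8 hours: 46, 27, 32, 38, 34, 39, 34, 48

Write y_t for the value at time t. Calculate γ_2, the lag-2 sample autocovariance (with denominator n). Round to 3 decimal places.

Mean ȳ = (46 + 27 + 32 + 38 + 34 + 39 + 34 + 48)/8 = 37.2500
Σ_{t=1}^{6}(y_t−ȳ)(y_{t+2}−ȳ) = -5.8750
γ_2 = -5.8750 / 8 = -0.734

-0.734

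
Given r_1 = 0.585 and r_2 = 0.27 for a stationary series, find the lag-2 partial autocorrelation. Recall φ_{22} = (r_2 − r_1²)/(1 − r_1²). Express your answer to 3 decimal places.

-0.110

φ_{22} = (r_2 − r_1²) / (1 − r_1²)
r_1² = (0.585)² = 0.342225
Numerator = 0.27 − 0.3422 = -0.0722; denominator = 1 − 0.3422 = 0.6578
φ_{22} = -0.0722 / 0.6578 = -0.110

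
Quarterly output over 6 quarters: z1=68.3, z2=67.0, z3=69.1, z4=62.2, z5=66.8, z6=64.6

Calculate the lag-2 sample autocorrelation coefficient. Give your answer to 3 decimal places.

Mean z̄ = (68.3 + 67.0 + 69.1 + 62.2 + 66.8 + 64.6)/6 = 66.3333
Σ(z_t−z̄)(z_{t+2}−z̄) = (5.4411) + (-2.7556) + (1.2911) + (7.1644) = 11.1411
Denominator Σ(z_t−z̄)² = 32.2733
r_2 = 11.1411 / 32.2733 = 0.345

0.345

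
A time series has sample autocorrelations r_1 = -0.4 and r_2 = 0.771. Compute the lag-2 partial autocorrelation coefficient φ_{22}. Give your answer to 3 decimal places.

φ_{22} = (r_2 − r_1²) / (1 − r_1²)
r_1² = (-0.4)² = 0.16
Numerator = 0.771 − 0.1600 = 0.6110; denominator = 1 − 0.1600 = 0.8400
φ_{22} = 0.6110 / 0.8400 = 0.727

0.727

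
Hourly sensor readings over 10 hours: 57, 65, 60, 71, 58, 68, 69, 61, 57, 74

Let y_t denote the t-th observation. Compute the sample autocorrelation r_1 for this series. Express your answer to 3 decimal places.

-0.426

Mean ȳ = (57 + 65 + 60 + 71 + 58 + 68 + 69 + 61 + 57 + 74)/10 = 64.0000
Numerator Σ_{t=1}^{9}(y_t−ȳ)(y_{t+1}−ȳ) = -149.0000
Denominator Σ(y_t−ȳ)² = 350.0000
r_1 = -149.0000 / 350.0000 = -0.426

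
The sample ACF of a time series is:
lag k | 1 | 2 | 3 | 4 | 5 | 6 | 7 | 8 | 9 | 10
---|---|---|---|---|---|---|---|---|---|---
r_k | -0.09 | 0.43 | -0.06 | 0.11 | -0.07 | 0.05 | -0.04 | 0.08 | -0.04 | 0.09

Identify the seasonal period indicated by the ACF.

2

The largest autocorrelation is r_2 = 0.43; the remaining lags stay at or below 0.11.
The dominant spike at lag 2 indicates a seasonal period of 2.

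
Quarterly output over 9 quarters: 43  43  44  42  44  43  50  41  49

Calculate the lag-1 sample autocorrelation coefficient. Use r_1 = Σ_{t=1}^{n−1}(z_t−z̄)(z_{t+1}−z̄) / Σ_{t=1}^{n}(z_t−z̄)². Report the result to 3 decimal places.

-0.497

Mean z̄ = (43 + 43 + 44 + 42 + 44 + 43 + 50 + 41 + 49)/9 = 44.3333
Numerator Σ_{t=1}^{8}(z_t−z̄)(z_{t+1}−z̄) = -37.7778
Denominator Σ(z_t−z̄)² = 76.0000
r_1 = -37.7778 / 76.0000 = -0.497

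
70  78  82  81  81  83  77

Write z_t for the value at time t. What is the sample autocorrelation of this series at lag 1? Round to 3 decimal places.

Mean z̄ = (70 + 78 + 82 + 81 + 81 + 83 + 77)/7 = 78.8571
Numerator Σ_{t=1}^{6}(z_t−z̄)(z_{t+1}−z̄) = 17.4082
Denominator Σ(z_t−z̄)² = 118.8571
r_1 = 17.4082 / 118.8571 = 0.146

0.146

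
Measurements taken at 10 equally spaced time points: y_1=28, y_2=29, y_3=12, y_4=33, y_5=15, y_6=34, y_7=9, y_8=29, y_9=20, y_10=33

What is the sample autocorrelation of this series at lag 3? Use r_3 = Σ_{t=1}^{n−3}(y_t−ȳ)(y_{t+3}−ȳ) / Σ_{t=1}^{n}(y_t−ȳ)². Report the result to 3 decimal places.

-0.609

Mean ȳ = (28 + 29 + 12 + 33 + 15 + 34 + 9 + 29 + 20 + 33)/10 = 24.2000
Σ(y_t−ȳ)(y_{t+3}−ȳ) = (33.4400) + (-44.1600) + (-119.5600) + (-133.7600) + (-44.1600) + (-41.1600) + (-133.7600) = -483.1200
Denominator Σ(y_t−ȳ)² = 793.6000
r_3 = -483.1200 / 793.6000 = -0.609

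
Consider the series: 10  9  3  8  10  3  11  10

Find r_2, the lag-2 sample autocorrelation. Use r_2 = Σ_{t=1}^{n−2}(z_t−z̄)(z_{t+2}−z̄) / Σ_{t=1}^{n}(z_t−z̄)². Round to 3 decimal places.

-0.333

Mean z̄ = (10 + 9 + 3 + 8 + 10 + 3 + 11 + 10)/8 = 8.0000
Deviations from mean: 2.0000, 1.0000, -5.0000, 0.0000, 2.0000, -5.0000, 3.0000, 2.0000
Numerator Σ_{t=1}^{6}(z_t−z̄)(z_{t+2}−z̄) = -24.0000
Denominator Σ(z_t−z̄)² = 72.0000
r_2 = -24.0000 / 72.0000 = -0.333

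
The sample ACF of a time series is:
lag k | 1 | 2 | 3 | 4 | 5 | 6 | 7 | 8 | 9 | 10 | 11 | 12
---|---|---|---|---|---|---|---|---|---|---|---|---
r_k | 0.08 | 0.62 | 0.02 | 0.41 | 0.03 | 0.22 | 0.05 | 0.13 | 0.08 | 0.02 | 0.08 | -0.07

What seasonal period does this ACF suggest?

The largest autocorrelation is r_2 = 0.62, with weaker echoes at lags 4 (0.41) and 6 (0.22); the remaining lags stay at or below 0.13.
The dominant spike at lag 2 indicates a seasonal period of 2.

2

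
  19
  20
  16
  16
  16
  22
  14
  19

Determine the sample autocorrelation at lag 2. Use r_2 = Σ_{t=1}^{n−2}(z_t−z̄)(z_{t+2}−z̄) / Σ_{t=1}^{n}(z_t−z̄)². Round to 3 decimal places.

Mean z̄ = (19 + 20 + 16 + 16 + 16 + 22 + 14 + 19)/8 = 17.7500
Deviations from mean: 1.2500, 2.2500, -1.7500, -1.7500, -1.7500, 4.2500, -3.7500, 1.2500
Σ(z_t−z̄)(z_{t+2}−z̄) = (-2.1875) + (-3.9375) + (3.0625) + (-7.4375) + (6.5625) + (5.3125) = 1.3750
Denominator Σ(z_t−z̄)² = 49.5000
r_2 = 1.3750 / 49.5000 = 0.028

0.028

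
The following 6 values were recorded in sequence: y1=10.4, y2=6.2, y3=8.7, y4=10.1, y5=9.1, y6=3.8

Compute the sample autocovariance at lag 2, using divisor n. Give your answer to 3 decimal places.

Mean ȳ = (10.4 + 6.2 + 8.7 + 10.1 + 9.1 + 3.8)/6 = 8.0500
Σ_{t=1}^{4}(y_t−ȳ)(y_{t+2}−ȳ) = -10.2950
γ_2 = -10.2950 / 6 = -1.716

-1.716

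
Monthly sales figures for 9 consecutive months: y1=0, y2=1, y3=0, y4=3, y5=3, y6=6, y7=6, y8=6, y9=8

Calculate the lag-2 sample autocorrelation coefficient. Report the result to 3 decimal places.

0.430

Mean ȳ = (0 + 1 + 0 + 3 + 3 + 6 + 6 + 6 + 8)/9 = 3.6667
Numerator Σ_{t=1}^{7}(y_t−ȳ)(y_{t+2}−ȳ) = 30.1111
Denominator Σ(y_t−ȳ)² = 70.0000
r_2 = 30.1111 / 70.0000 = 0.430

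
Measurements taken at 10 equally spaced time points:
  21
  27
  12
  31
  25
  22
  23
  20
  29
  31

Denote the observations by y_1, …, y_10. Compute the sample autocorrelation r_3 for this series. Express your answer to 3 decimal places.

Mean ȳ = (21 + 27 + 12 + 31 + 25 + 22 + 23 + 20 + 29 + 31)/10 = 24.1000
Σ(y_t−ȳ)(y_{t+3}−ȳ) = (-21.3900) + (2.6100) + (25.4100) + (-7.5900) + (-3.6900) + (-10.2900) + (-7.5900) = -22.5300
Denominator Σ(y_t−ȳ)² = 306.9000
r_3 = -22.5300 / 306.9000 = -0.073

-0.073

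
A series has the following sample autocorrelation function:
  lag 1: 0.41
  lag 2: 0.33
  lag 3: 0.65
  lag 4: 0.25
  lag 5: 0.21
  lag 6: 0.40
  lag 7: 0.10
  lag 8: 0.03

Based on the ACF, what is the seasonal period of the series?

The largest autocorrelation is r_3 = 0.65; the remaining lags stay at or below 0.41. The elevated value at lag 1 (0.41), dropping to 0.33 at lag 2, reflects decaying short-term dependence rather than seasonality.
The dominant spike at lag 3 indicates a seasonal period of 3.

3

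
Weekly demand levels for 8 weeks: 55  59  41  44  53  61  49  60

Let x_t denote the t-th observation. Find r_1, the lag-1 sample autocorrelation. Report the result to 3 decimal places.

Mean x̄ = (55 + 59 + 41 + 44 + 53 + 61 + 49 + 60)/8 = 52.7500
Deviations from mean: 2.2500, 6.2500, -11.7500, -8.7500, 0.2500, 8.2500, -3.7500, 7.2500
Σ(x_t−x̄)(x_{t+1}−x̄) = (14.0625) + (-73.4375) + (102.8125) + (-2.1875) + (2.0625) + (-30.9375) + (-27.1875) = -14.8125
Denominator Σ(x_t−x̄)² = 393.5000
r_1 = -14.8125 / 393.5000 = -0.038

-0.038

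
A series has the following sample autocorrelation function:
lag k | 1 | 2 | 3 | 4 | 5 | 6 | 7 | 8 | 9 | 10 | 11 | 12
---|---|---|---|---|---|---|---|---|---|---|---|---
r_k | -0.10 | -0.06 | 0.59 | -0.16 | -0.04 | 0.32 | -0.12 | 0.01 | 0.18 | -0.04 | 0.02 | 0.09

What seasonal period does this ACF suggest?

The largest autocorrelation is r_3 = 0.59, with weaker echoes at lags 6 (0.32) and 9 (0.18); the remaining lags stay at or below 0.09.
The dominant spike at lag 3 indicates a seasonal period of 3.

3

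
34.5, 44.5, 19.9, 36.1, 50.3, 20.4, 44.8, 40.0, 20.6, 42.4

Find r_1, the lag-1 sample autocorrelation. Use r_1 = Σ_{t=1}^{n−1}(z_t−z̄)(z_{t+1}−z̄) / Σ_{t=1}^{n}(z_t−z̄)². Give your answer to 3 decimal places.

Mean z̄ = (34.5 + 44.5 + 19.9 + 36.1 + 50.3 + 20.4 + 44.8 + 40.0 + 20.6 + 42.4)/10 = 35.3500
Numerator Σ_{t=1}^{9}(z_t−z̄)(z_{t+1}−z̄) = -642.9325
Denominator Σ(z_t−z̄)² = 1148.9050
r_1 = -642.9325 / 1148.9050 = -0.560

-0.560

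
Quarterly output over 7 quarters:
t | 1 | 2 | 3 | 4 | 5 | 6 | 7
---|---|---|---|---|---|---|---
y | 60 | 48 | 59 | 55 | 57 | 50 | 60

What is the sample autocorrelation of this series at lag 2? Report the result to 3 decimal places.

0.239

Mean ȳ = (60 + 48 + 59 + 55 + 57 + 50 + 60)/7 = 55.5714
Deviations from mean: 4.4286, -7.5714, 3.4286, -0.5714, 1.4286, -5.5714, 4.4286
Σ(y_t−ȳ)(y_{t+2}−ȳ) = (15.1837) + (4.3265) + (4.8980) + (3.1837) + (6.3265) = 33.9184
Denominator Σ(y_t−ȳ)² = 141.7143
r_2 = 33.9184 / 141.7143 = 0.239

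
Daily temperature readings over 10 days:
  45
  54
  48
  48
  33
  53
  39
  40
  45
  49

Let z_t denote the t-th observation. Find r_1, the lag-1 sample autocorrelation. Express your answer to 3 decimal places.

Mean z̄ = (45 + 54 + 48 + 48 + 33 + 53 + 39 + 40 + 45 + 49)/10 = 45.4000
Numerator Σ_{t=1}^{9}(z_t−z̄)(z_{t+1}−z̄) = -114.1600
Denominator Σ(z_t−z̄)² = 382.4000
r_1 = -114.1600 / 382.4000 = -0.299

-0.299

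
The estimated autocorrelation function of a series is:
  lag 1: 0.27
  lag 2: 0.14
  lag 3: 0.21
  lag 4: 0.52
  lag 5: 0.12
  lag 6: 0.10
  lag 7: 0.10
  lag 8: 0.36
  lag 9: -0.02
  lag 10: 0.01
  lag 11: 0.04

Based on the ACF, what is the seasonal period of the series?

4

The largest autocorrelation is r_4 = 0.52, with a weaker echo at lag 8 (0.36); the remaining lags stay at or below 0.27. The elevated value at lag 1 (0.27), dropping to 0.14 at lag 2, reflects decaying short-term dependence rather than seasonality.
The dominant spike at lag 4 indicates a seasonal period of 4.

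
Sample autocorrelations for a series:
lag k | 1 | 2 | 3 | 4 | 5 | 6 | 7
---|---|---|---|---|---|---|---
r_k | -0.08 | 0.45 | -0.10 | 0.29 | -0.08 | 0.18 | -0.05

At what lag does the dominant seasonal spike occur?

The largest autocorrelation is r_2 = 0.45, with weaker echoes at lags 4 (0.29) and 6 (0.18); the remaining lags stay at or below -0.05.
The dominant spike at lag 2 indicates a seasonal period of 2.

2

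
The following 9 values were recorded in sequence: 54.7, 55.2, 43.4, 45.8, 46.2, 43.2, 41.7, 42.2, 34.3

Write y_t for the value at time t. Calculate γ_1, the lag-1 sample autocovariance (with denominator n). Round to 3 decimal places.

Mean ȳ = (54.7 + 55.2 + 43.4 + 45.8 + 46.2 + 43.2 + 41.7 + 42.2 + 34.3)/9 = 45.1889
Σ_{t=1}^{8}(y_t−ȳ)(y_{t+1}−ȳ) = 124.7343
γ_1 = 124.7343 / 9 = 13.859

13.859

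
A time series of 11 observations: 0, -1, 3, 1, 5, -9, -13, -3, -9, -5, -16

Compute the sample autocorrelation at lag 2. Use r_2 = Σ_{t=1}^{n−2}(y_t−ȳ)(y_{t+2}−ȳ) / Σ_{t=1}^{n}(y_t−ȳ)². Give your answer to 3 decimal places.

Mean ȳ = (0 − 1 + 3 + 1 + 5 − 9 − 13 − 3 − 9 − 5 − 16)/11 = -4.2727
Numerator Σ_{t=1}^{9}(y_t−ȳ)(y_{t+2}−ȳ) = 99.6694
Denominator Σ(y_t−ȳ)² = 456.1818
r_2 = 99.6694 / 456.1818 = 0.218

0.218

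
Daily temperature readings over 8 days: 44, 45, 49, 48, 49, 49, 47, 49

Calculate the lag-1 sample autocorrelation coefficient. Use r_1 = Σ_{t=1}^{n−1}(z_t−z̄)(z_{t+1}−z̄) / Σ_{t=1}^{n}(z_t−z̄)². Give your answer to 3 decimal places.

0.259

Mean z̄ = (44 + 45 + 49 + 48 + 49 + 49 + 47 + 49)/8 = 47.5000
Σ(z_t−z̄)(z_{t+1}−z̄) = (8.7500) + (-3.7500) + (0.7500) + (0.7500) + (2.2500) + (-0.7500) + (-0.7500) = 7.2500
Denominator Σ(z_t−z̄)² = 28.0000
r_1 = 7.2500 / 28.0000 = 0.259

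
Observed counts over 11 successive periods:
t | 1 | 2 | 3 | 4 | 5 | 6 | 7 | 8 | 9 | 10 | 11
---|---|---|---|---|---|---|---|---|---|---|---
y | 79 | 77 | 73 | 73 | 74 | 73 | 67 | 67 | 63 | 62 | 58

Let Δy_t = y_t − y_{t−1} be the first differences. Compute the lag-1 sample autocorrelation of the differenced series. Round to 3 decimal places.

-0.318

First differences Δy: -2, -4, 0, 1, -1, -6, 0, -4, -1, -4
Mean of differences = -2.1000
Numerator Σ(Δy_t−Δȳ)(Δy_{t+1}−Δȳ) = -14.9100
Denominator Σ(Δy_t−Δȳ)² = 46.9000
r_1(Δy) = -14.9100 / 46.9000 = -0.318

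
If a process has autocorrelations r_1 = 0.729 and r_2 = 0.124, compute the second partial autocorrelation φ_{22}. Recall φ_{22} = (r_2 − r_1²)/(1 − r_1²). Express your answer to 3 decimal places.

-0.870

φ_{22} = (r_2 − r_1²) / (1 − r_1²)
r_1² = (0.729)² = 0.531441
Numerator = 0.124 − 0.5314 = -0.4074; denominator = 1 − 0.5314 = 0.4686
φ_{22} = -0.4074 / 0.4686 = -0.870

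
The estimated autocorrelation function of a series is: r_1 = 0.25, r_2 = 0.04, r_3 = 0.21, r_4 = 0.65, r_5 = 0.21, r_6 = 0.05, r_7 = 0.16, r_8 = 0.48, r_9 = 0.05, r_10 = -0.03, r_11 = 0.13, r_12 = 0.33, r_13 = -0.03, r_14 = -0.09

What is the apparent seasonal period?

The largest autocorrelation is r_4 = 0.65, with weaker echoes at lags 8 (0.48) and 12 (0.33); the remaining lags stay at or below 0.25. The elevated value at lag 1 (0.25), dropping to 0.04 at lag 2, reflects decaying short-term dependence rather than seasonality.
The dominant spike at lag 4 indicates a seasonal period of 4.

4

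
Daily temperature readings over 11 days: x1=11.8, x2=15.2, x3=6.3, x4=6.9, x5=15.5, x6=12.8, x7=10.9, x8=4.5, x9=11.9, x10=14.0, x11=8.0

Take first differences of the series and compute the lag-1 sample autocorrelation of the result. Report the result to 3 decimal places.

First differences Δx: 3.4, -8.9, 0.6, 8.6, -2.7, -1.9, -6.4, 7.4, 2.1, -6.0
Mean of differences = -0.3800
Numerator Σ(Δx_t−Δx̄)(Δx_{t+1}−Δx̄) = -81.3904
Denominator Σ(Δx_t−Δx̄)² = 310.6760
r_1(Δx) = -81.3904 / 310.6760 = -0.262

-0.262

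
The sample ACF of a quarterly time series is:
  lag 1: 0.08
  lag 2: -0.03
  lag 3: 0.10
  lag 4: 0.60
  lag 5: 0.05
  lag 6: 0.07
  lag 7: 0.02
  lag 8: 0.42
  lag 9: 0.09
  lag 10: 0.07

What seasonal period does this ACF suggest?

4

The largest autocorrelation is r_4 = 0.60, with a weaker echo at lag 8 (0.42); the remaining lags stay at or below 0.10.
The dominant spike at lag 4 indicates a seasonal period of 4.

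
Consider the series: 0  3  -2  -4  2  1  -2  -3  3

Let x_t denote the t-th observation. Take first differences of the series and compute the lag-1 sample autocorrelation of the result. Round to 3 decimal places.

First differences Δx: 3, -5, -2, 6, -1, -3, -1, 6
Mean of differences = 0.3750
Numerator Σ(Δx_t−Δx̄)(Δx_{t+1}−Δx̄) = -20.8906
Denominator Σ(Δx_t−Δx̄)² = 119.8750
r_1(Δx) = -20.8906 / 119.8750 = -0.174

-0.174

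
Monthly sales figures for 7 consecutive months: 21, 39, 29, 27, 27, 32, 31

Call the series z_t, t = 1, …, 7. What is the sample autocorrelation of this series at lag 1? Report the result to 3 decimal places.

Mean z̄ = (21 + 39 + 29 + 27 + 27 + 32 + 31)/7 = 29.4286
Σ(z_t−z̄)(z_{t+1}−z̄) = (-80.6735) + (-4.1020) + (1.0408) + (5.8980) + (-6.2449) + (4.0408) = -80.0408
Denominator Σ(z_t−z̄)² = 183.7143
r_1 = -80.0408 / 183.7143 = -0.436

-0.436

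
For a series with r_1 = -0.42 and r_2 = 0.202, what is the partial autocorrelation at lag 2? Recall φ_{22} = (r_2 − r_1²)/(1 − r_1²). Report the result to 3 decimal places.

φ_{22} = (r_2 − r_1²) / (1 − r_1²)
r_1² = (-0.42)² = 0.1764
Numerator = 0.202 − 0.1764 = 0.0256; denominator = 1 − 0.1764 = 0.8236
φ_{22} = 0.0256 / 0.8236 = 0.031

0.031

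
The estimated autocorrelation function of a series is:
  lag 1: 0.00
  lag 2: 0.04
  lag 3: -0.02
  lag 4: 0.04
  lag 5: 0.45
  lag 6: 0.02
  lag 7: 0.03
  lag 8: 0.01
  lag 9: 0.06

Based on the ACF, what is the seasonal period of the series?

The largest autocorrelation is r_5 = 0.45; the remaining lags stay at or below 0.06.
The dominant spike at lag 5 indicates a seasonal period of 5.

5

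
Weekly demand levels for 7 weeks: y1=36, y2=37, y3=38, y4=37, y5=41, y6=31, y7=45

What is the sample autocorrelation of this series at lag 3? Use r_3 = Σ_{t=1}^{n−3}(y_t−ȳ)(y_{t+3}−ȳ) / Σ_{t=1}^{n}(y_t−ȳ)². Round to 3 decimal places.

-0.073

Mean ȳ = (36 + 37 + 38 + 37 + 41 + 31 + 45)/7 = 37.8571
Deviations from mean: -1.8571, -0.8571, 0.1429, -0.8571, 3.1429, -6.8571, 7.1429
Σ(y_t−ȳ)(y_{t+3}−ȳ) = (1.5918) + (-2.6939) + (-0.9796) + (-6.1224) = -8.2041
Denominator Σ(y_t−ȳ)² = 112.8571
r_3 = -8.2041 / 112.8571 = -0.073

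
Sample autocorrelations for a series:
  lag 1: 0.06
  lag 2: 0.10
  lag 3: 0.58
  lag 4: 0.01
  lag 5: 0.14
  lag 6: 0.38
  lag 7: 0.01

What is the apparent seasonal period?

The largest autocorrelation is r_3 = 0.58, with a weaker echo at lag 6 (0.38); the remaining lags stay at or below 0.14.
The dominant spike at lag 3 indicates a seasonal period of 3.

3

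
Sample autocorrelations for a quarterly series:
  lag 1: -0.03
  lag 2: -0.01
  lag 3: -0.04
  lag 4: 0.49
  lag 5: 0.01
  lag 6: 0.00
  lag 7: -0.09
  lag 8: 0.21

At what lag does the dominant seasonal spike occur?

The largest autocorrelation is r_4 = 0.49, with a weaker echo at lag 8 (0.21); the remaining lags stay at or below 0.01.
The dominant spike at lag 4 indicates a seasonal period of 4.

4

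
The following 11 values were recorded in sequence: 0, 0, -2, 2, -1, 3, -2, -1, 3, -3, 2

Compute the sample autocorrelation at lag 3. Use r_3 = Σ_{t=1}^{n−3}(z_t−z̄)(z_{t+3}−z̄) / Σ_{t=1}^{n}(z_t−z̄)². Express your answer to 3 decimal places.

Mean z̄ = (0 + 0 − 2 + 2 − 1 + 3 − 2 − 1 + 3 − 3 + 2)/11 = 0.0909
Numerator Σ_{t=1}^{8}(z_t−z̄)(z_{t+3}−z̄) = 3.8843
Denominator Σ(z_t−z̄)² = 44.9091
r_3 = 3.8843 / 44.9091 = 0.086

0.086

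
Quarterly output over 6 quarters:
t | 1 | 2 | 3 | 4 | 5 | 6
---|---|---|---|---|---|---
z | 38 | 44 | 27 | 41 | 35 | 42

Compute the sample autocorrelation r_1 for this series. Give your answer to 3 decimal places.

Mean z̄ = (38 + 44 + 27 + 41 + 35 + 42)/6 = 37.8333
Deviations from mean: 0.1667, 6.1667, -10.8333, 3.1667, -2.8333, 4.1667
Σ(z_t−z̄)(z_{t+1}−z̄) = (1.0278) + (-66.8056) + (-34.3056) + (-8.9722) + (-11.8056) = -120.8611
Denominator Σ(z_t−z̄)² = 190.8333
r_1 = -120.8611 / 190.8333 = -0.633

-0.633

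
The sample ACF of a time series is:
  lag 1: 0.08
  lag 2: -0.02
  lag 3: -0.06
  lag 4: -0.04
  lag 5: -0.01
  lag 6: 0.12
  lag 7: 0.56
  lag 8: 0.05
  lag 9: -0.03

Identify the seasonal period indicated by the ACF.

The largest autocorrelation is r_7 = 0.56; the remaining lags stay at or below 0.12.
The dominant spike at lag 7 indicates a seasonal period of 7.

7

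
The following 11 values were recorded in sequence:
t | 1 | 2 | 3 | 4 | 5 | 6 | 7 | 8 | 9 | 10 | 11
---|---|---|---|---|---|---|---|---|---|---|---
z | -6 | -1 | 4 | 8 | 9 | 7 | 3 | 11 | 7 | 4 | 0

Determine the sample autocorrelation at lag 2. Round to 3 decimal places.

-0.044

Mean z̄ = (-6 − 1 + 4 + 8 + 9 + 7 + 3 + 11 + 7 + 4 + 0)/11 = 4.1818
Numerator Σ_{t=1}^{9}(z_t−z̄)(z_{t+2}−z̄) = -10.8843
Denominator Σ(z_t−z̄)² = 249.6364
r_2 = -10.8843 / 249.6364 = -0.044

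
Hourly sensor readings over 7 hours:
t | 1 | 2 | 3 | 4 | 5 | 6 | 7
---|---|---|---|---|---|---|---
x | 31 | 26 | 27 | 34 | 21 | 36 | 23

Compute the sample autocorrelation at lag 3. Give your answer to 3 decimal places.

Mean x̄ = (31 + 26 + 27 + 34 + 21 + 36 + 23)/7 = 28.2857
Deviations from mean: 2.7143, -2.2857, -1.2857, 5.7143, -7.2857, 7.7143, -5.2857
Numerator Σ_{t=1}^{4}(x_t−x̄)(x_{t+3}−x̄) = -7.9592
Denominator Σ(x_t−x̄)² = 187.4286
r_3 = -7.9592 / 187.4286 = -0.042

-0.042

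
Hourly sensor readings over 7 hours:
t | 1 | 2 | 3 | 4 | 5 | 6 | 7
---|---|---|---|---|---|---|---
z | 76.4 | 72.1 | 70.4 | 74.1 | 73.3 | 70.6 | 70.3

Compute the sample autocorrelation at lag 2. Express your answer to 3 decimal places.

-0.487

Mean z̄ = (76.4 + 72.1 + 70.4 + 74.1 + 73.3 + 70.6 + 70.3)/7 = 72.4571
Σ(z_t−z̄)(z_{t+2}−z̄) = (-8.1110) + (-0.5867) + (-1.7339) + (-3.0510) + (-1.8182) = -15.3008
Denominator Σ(z_t−z̄)² = 31.4171
r_2 = -15.3008 / 31.4171 = -0.487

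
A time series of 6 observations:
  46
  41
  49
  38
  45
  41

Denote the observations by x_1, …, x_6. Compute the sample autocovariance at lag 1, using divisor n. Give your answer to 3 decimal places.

-10.407

Mean x̄ = (46 + 41 + 49 + 38 + 45 + 41)/6 = 43.3333
Deviations: 2.6667, -2.3333, 5.6667, -5.3333, 1.6667, -2.3333
Σ_{t=1}^{5}(x_t−x̄)(x_{t+1}−x̄) = -62.4444
γ_1 = -62.4444 / 6 = -10.407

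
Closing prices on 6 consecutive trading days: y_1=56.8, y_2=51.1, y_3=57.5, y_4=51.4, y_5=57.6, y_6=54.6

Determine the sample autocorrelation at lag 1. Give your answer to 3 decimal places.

Mean ȳ = (56.8 + 51.1 + 57.5 + 51.4 + 57.6 + 54.6)/6 = 54.8333
Deviations from mean: 1.9667, -3.7333, 2.6667, -3.4333, 2.7667, -0.2333
Numerator Σ_{t=1}^{5}(y_t−ȳ)(y_{t+1}−ȳ) = -36.5978
Denominator Σ(y_t−ȳ)² = 44.4133
r_1 = -36.5978 / 44.4133 = -0.824

-0.824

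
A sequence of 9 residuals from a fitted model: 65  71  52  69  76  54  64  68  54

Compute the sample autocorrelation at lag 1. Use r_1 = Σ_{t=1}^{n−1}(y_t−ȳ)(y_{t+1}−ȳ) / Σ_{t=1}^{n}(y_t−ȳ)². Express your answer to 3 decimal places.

Mean ȳ = (65 + 71 + 52 + 69 + 76 + 54 + 64 + 68 + 54)/9 = 63.6667
Numerator Σ_{t=1}^{8}(y_t−ȳ)(y_{t+1}−ȳ) = -235.1111
Denominator Σ(y_t−ȳ)² = 578.0000
r_1 = -235.1111 / 578.0000 = -0.407

-0.407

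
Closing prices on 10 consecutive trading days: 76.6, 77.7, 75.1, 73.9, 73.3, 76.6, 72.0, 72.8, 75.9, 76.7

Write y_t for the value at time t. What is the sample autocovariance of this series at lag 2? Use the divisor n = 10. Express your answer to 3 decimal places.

Mean ȳ = (76.6 + 77.7 + 75.1 + 73.9 + 73.3 + 76.6 + 72.0 + 72.8 + 75.9 + 76.7)/10 = 75.0600
Σ_{t=1}^{8}(y_t−ȳ)(y_{t+2}−ȳ) = -9.2292
γ_2 = -9.2292 / 10 = -0.923

-0.923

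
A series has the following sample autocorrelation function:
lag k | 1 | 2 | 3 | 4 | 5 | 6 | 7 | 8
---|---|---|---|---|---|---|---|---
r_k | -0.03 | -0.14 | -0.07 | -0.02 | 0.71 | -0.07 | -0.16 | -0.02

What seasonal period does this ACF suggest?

The largest autocorrelation is r_5 = 0.71; the remaining lags stay at or below -0.02.
The dominant spike at lag 5 indicates a seasonal period of 5.

5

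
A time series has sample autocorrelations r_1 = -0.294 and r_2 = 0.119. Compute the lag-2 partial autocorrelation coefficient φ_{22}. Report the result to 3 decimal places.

φ_{22} = (r_2 − r_1²) / (1 − r_1²)
r_1² = (-0.294)² = 0.086436
Numerator = 0.119 − 0.0864 = 0.0326; denominator = 1 − 0.0864 = 0.9136
φ_{22} = 0.0326 / 0.9136 = 0.036

0.036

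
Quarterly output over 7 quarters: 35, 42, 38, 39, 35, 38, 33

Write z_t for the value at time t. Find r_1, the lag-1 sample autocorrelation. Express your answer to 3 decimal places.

-0.256

Mean z̄ = (35 + 42 + 38 + 39 + 35 + 38 + 33)/7 = 37.1429
Deviations from mean: -2.1429, 4.8571, 0.8571, 1.8571, -2.1429, 0.8571, -4.1429
Σ(z_t−z̄)(z_{t+1}−z̄) = (-10.4082) + (4.1633) + (1.5918) + (-3.9796) + (-1.8367) + (-3.5510) = -14.0204
Denominator Σ(z_t−z̄)² = 54.8571
r_1 = -14.0204 / 54.8571 = -0.256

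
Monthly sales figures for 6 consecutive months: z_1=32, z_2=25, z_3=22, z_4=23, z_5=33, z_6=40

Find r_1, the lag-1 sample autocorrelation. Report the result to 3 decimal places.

0.325

Mean z̄ = (32 + 25 + 22 + 23 + 33 + 40)/6 = 29.1667
Deviations from mean: 2.8333, -4.1667, -7.1667, -6.1667, 3.8333, 10.8333
Σ(z_t−z̄)(z_{t+1}−z̄) = (-11.8056) + (29.8611) + (44.1944) + (-23.6389) + (41.5278) = 80.1389
Denominator Σ(z_t−z̄)² = 246.8333
r_1 = 80.1389 / 246.8333 = 0.325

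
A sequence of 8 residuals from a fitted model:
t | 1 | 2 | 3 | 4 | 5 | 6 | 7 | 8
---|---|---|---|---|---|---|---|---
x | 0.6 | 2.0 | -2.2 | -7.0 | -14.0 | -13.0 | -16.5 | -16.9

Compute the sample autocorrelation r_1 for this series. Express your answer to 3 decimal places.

0.692

Mean x̄ = (0.6 + 2.0 − 2.2 − 7.0 − 14.0 − 13.0 − 16.5 − 16.9)/8 = -8.3750
Deviations from mean: 8.9750, 10.3750, 6.1750, 1.3750, -5.6250, -4.6250, -8.1250, -8.5250
Numerator Σ_{t=1}^{7}(x_t−x̄)(x_{t+1}−x̄) = 290.7969
Denominator Σ(x_t−x̄)² = 419.9350
r_1 = 290.7969 / 419.9350 = 0.692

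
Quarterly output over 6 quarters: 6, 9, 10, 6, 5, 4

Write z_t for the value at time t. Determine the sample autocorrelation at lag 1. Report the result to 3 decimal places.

Mean z̄ = (6 + 9 + 10 + 6 + 5 + 4)/6 = 6.6667
Deviations from mean: -0.6667, 2.3333, 3.3333, -0.6667, -1.6667, -2.6667
Σ(z_t−z̄)(z_{t+1}−z̄) = (-1.5556) + (7.7778) + (-2.2222) + (1.1111) + (4.4444) = 9.5556
Denominator Σ(z_t−z̄)² = 27.3333
r_1 = 9.5556 / 27.3333 = 0.350

0.350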